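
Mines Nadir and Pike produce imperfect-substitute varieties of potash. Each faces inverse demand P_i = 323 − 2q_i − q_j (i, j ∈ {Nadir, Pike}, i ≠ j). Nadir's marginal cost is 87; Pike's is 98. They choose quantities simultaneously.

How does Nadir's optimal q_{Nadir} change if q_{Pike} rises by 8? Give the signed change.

Mine Nadir's profit: π = q_{Nadir}(323 − 2q_{Nadir} − q_{Pike}) − 87q_{Nadir}.
∂π/∂q_{Nadir} = 236 − 4q_{Nadir} − q_{Pike} = 0 ⇒ q_{Nadir} = 59 − 0.25q_{Pike}.
The reaction-function slope is −0.25, so an 8-unit rise in q_{Pike} moves q_{Nadir} by −0.25 × 8 = −2. Nadir's best response falls — the actions are strategic substitutes.

-2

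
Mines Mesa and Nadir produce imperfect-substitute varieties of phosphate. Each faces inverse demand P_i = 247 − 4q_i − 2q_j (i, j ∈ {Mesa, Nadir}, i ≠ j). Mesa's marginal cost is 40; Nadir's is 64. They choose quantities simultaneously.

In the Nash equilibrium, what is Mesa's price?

Mine Mesa's profit: π = q_{Mesa}(247 − 4q_{Mesa} − 2q_{Nadir}) − 40q_{Mesa}.
∂π/∂q_{Mesa} = 207 − 8q_{Mesa} − 2q_{Nadir} = 0 ⇒ q_{Mesa} = 25.875 − 0.25q_{Nadir}.
Similarly q_{Nadir} = 22.875 − 0.25q_{Mesa}.
Solving the two reaction functions simultaneously: (1 − (−0.25)(−0.25))q_{Mesa} = 25.875 − 0.25·22.875, so 0.9375q_{Mesa} = 645/32 and q_{Mesa} = 21.5.
Then q_{Nadir} = 22.875 − 0.25·21.5 = 17.5.
P_{Mesa} = 247 − 4·21.5 − 2·17.5 = 126.

126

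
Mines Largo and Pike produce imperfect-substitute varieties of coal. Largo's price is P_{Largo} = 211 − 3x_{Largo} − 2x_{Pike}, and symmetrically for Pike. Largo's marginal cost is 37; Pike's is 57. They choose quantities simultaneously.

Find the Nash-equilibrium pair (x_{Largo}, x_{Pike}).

23, 18

Mine Largo's profit: π = x_{Largo}(211 − 3x_{Largo} − 2x_{Pike}) − 37x_{Largo}.
∂π/∂x_{Largo} = 174 − 6x_{Largo} − 2x_{Pike} = 0 ⇒ x_{Largo} = 29 − (1/3)x_{Pike}.
Similarly x_{Pike} = 77/3 − (1/3)x_{Largo}.
Substituting the second reaction function into the first: x_{Largo} = 29 − (1/3)(77/3 − (1/3)x_{Largo}), which gives (8/9)x_{Largo} = 184/9 ⇒ x_{Largo} = 23.
Then x_{Pike} = 77/3 − (1/3)·23 = 18.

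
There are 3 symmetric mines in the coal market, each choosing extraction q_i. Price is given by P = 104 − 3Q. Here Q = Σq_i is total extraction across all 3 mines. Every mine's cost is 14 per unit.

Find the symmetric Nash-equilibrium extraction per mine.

A representative mine's profit is π_i = q_i(104 − 3Q) − 14q_i, with Q = q_i + Σ_{j≠i} q_j.
First-order condition: 90 − 6q_i − 3Σ_{j≠i} q_j = 0.
Imposing symmetry (q_j = q for all j) turns Σ_{j≠i} q_j into 2q, so 90 = 12q and q = 7.5.

7.5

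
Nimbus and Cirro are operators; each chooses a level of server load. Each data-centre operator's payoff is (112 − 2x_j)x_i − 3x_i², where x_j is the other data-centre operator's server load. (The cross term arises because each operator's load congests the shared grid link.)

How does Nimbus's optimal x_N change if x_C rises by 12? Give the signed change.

Nimbus's payoff is (112 − 2x_C)x_N − 3x_N².
∂π/∂x_N = 112 − 2x_C − 6x_N = 0, so x_N = 56/3 − (1/3)x_C.
The reaction-function slope is −1/3, so a 12-unit rise in x_C moves x_N by −1/3 × 12 = −4. Nimbus's best response falls — the actions are strategic substitutes.

-4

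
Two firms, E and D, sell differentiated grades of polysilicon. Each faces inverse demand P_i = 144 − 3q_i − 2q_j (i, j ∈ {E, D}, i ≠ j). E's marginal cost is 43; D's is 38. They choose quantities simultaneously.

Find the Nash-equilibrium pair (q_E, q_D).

12.3125, 13.5625

Firm E's profit: π = q_E(144 − 3q_E − 2q_D) − 43q_E.
∂π/∂q_E = 101 − 6q_E − 2q_D = 0 ⇒ q_E = 101/6 − (1/3)q_D.
Similarly q_D = 53/3 − (1/3)q_E.
Plugging q_D into E's best response: q_E = 101/6 − (1/3)(53/3 − (1/3)q_E) ⇒ (8/9)q_E = 197/18, so q_E = 12.3125.
Then q_D = 53/3 − (1/3)·12.3125 = 13.5625.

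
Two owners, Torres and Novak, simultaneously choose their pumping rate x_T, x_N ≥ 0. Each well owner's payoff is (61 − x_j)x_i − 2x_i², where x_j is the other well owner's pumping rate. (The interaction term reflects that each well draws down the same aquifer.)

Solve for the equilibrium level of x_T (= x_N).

Torres's payoff is (61 − x_N)x_T − 2x_T².
∂π/∂x_T = 61 − x_N − 4x_T = 0, so x_T = 15.25 − 0.25x_N.
By symmetry x_N = x_T; substituting into the reaction function, 1.25x_T = 15.25 and x_T = 12.2.

12.2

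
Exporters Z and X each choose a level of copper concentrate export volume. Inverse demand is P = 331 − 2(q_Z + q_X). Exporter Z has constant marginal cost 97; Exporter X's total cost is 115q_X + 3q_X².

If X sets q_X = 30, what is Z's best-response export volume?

43.5

Exporter Z's profit: π = q_Z(331 − 2(q_Z + q_X)) − 97q_Z.
∂π/∂q_Z = 234 − 4q_Z − 2q_X = 0, so q_Z = 58.5 − 0.5q_X.
At q_X = 30: q_Z = 58.5 − 0.5·30 = 43.5.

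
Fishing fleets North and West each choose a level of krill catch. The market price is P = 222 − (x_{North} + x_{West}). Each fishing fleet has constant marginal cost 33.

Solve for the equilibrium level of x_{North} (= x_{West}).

Fishing fleet North's profit: π = x_{North}(222 − (x_{North} + x_{West})) − 33x_{North}.
∂π/∂x_{North} = 189 − 2x_{North} − x_{West} = 0, so x_{North} = 94.5 − 0.5x_{West}.
Setting x_{North} = x_{West} in the reaction function: x_{North} = 94.5 − 0.5x_{North}, so x_{North} = 94.5 / 1.5 = 63.

63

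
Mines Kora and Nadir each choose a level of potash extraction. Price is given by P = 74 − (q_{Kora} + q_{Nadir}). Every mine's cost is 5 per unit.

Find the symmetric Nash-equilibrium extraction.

Mine Kora's profit: π = q_{Kora}(74 − (q_{Kora} + q_{Nadir})) − 5q_{Kora}.
∂π/∂q_{Kora} = 69 − 2q_{Kora} − q_{Nadir} = 0, so q_{Kora} = 34.5 − 0.5q_{Nadir}.
The game is symmetric, so in equilibrium q_{Nadir} = q_{Kora}: the reaction function gives 1.5q_{Kora} = 34.5, hence q_{Kora} = 23.

23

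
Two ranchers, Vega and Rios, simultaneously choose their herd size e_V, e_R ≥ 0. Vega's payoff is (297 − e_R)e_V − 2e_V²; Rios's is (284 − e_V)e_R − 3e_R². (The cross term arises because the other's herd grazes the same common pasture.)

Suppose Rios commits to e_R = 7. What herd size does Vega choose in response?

Expanding Vega's payoff: 297e_V − e_Re_V − 2e_V².
∂π/∂e_V = 297 − e_R − 4e_V = 0, so e_V = 74.25 − 0.25e_R.
At e_R = 7: e_V = 74.25 − 0.25·7 = 72.5.

72.5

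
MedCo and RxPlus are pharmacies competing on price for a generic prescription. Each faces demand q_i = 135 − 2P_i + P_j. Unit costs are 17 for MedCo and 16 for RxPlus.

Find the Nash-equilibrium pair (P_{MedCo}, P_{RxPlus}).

MedCo's profit: π = (P_{MedCo} − 17)(135 − 2P_{MedCo} + P_{RxPlus}).
∂π/∂P_{MedCo} = 169 − 4P_{MedCo} + P_{RxPlus} = 0 ⇒ P_{MedCo} = 42.25 + 0.25P_{RxPlus}.
Similarly P_{RxPlus} = 41.75 + 0.25P_{MedCo}.
Plugging P_{RxPlus} into MedCo's best response: P_{MedCo} = 42.25 + 0.25(41.75 + 0.25P_{MedCo}) ⇒ 0.9375P_{MedCo} = 52.6875, so P_{MedCo} = 56.2.
Then P_{RxPlus} = 41.75 + 0.25·56.2 = 55.8.

56.2, 55.8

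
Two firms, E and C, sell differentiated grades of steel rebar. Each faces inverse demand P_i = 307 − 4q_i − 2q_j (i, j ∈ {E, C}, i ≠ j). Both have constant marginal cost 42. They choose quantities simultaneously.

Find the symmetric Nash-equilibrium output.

26.5

Firm E's profit: π = q_E(307 − 4q_E − 2q_C) − 42q_E.
∂π/∂q_E = 265 − 8q_E − 2q_C = 0 ⇒ q_E = 33.125 − 0.25q_C.
The game is symmetric, so in equilibrium q_C = q_E: the reaction function gives 1.25q_E = 33.125, hence q_E = 26.5.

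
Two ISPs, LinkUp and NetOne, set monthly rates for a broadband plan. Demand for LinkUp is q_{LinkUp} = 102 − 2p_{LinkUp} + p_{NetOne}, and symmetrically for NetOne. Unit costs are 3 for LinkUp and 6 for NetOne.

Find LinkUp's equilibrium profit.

LinkUp's profit: π = (p_{LinkUp} − 3)(102 − 2p_{LinkUp} + p_{NetOne}).
∂π/∂p_{LinkUp} = 108 − 4p_{LinkUp} + p_{NetOne} = 0 ⇒ p_{LinkUp} = 27 + 0.25p_{NetOne}.
Similarly p_{NetOne} = 28.5 + 0.25p_{LinkUp}.
Plugging p_{NetOne} into LinkUp's best response: p_{LinkUp} = 27 + 0.25(28.5 + 0.25p_{LinkUp}) ⇒ 0.9375p_{LinkUp} = 34.125, so p_{LinkUp} = 36.4.
Then p_{NetOne} = 28.5 + 0.25·36.4 = 37.6.
q_{LinkUp} = 102 − 2·36.4 + 37.6 = 66.8.
Profit = (36.4 − 3)·66.8 = 2231.12.

2231.12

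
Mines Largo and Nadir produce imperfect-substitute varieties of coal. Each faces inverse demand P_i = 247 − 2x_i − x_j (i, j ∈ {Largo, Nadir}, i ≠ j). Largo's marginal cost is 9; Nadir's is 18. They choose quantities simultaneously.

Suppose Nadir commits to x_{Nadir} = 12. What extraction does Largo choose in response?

56.5

Mine Largo's profit: π = x_{Largo}(247 − 2x_{Largo} − x_{Nadir}) − 9x_{Largo}.
∂π/∂x_{Largo} = 238 − 4x_{Largo} − x_{Nadir} = 0 ⇒ x_{Largo} = 59.5 − 0.25x_{Nadir}.
At x_{Nadir} = 12: x_{Largo} = 59.5 − 0.25·12 = 56.5.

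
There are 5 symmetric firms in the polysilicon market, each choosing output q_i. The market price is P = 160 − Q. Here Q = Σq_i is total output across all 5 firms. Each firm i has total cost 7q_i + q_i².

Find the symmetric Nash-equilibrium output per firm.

A representative firm's profit is π_i = q_i(160 − Q) − 7q_i − q_i², with Q = q_i + Σ_{j≠i} q_j.
First-order condition: 153 − 4q_i − Σ_{j≠i} q_j = 0.
Imposing symmetry (q_j = q for all j) turns Σ_{j≠i} q_j into 4q, so 153 = 8q and q = 19.125.

19.125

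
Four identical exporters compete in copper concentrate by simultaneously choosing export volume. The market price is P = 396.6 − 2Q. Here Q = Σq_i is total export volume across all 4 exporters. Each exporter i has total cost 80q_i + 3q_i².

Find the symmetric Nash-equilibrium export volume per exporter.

A representative exporter's profit is π_i = q_i(396.6 − 2Q) − 80q_i − 3q_i², with Q = q_i + Σ_{j≠i} q_j.
First-order condition: 316.6 − 10q_i − 2Σ_{j≠i} q_j = 0.
With identical exporters, set every q_j = q: then 316.6 − 10q − 6q = 0, i.e. q = 316.6/16 = 19.7875.

19.7875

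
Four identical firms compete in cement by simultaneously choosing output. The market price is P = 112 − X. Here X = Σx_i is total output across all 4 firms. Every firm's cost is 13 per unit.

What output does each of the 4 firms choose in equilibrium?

19.8

A representative firm's profit is π_i = x_i(112 − X) − 13x_i, with X = x_i + Σ_{j≠i} x_j.
First-order condition: 99 − 2x_i − Σ_{j≠i} x_j = 0.
With identical firms, set every x_j = x: then 99 − 2x − 3x = 0, i.e. x = 99/5 = 19.8.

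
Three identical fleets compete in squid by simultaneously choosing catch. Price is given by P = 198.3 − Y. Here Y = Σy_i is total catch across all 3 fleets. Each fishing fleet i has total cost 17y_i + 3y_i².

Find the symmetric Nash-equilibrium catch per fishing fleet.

A representative fishing fleet's profit is π_i = y_i(198.3 − Y) − 17y_i − 3y_i², with Y = y_i + Σ_{j≠i} y_j.
First-order condition: 181.3 − 8y_i − Σ_{j≠i} y_j = 0.
In a symmetric equilibrium every fishing fleet chooses the same y, so Σ_{j≠i} y_j = 2y. The condition becomes 181.3 − 10y = 0, giving y = 181.3/10 = 18.13.

18.13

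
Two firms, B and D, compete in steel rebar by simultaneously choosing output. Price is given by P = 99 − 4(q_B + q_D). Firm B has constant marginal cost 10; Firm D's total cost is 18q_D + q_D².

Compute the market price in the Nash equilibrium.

45.375

Firm B's profit: π = q_B(99 − 4(q_B + q_D)) − 10q_B.
∂π/∂q_B = 89 − 8q_B − 4q_D = 0, so q_B = 11.125 − 0.5q_D.
For D: ∂π/∂q_D = 81 − 10q_D − 4q_B = 0 ⇒ q_D = 8.1 − 0.4q_B.
Plugging q_D into B's best response: q_B = 11.125 − 0.5(8.1 − 0.4q_B) ⇒ 0.8q_B = 7.075, so q_B = 283/32.
Then q_D = 8.1 − 0.4·(283/32) = 4.5625.
Equilibrium price: P = 99 − 4·(429/32) = 45.375.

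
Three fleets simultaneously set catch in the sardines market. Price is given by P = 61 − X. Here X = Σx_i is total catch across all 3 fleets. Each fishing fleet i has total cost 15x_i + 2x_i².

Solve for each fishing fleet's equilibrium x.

5.75

A representative fishing fleet's profit is π_i = x_i(61 − X) − 15x_i − 2x_i², with X = x_i + Σ_{j≠i} x_j.
First-order condition: 46 − 6x_i − Σ_{j≠i} x_j = 0.
In a symmetric equilibrium every fishing fleet chooses the same x, so Σ_{j≠i} x_j = 2x. The condition becomes 46 − 8x = 0, giving x = 46/8 = 5.75.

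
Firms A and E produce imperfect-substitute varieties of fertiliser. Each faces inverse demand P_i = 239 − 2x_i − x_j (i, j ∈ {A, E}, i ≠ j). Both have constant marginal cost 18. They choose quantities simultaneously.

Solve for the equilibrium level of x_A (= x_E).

44.2

Firm A's profit: π = x_A(239 − 2x_A − x_E) − 18x_A.
∂π/∂x_A = 221 − 4x_A − x_E = 0 ⇒ x_A = 55.25 − 0.25x_E.
The game is symmetric, so in equilibrium x_E = x_A: the reaction function gives 1.25x_A = 55.25, hence x_A = 44.2.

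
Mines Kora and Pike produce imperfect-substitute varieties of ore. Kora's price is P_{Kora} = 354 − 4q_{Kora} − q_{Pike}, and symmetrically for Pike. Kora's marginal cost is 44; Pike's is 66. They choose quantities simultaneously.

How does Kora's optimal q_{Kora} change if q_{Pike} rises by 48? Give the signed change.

-6

Mine Kora's profit: π = q_{Kora}(354 − 4q_{Kora} − q_{Pike}) − 44q_{Kora}.
∂π/∂q_{Kora} = 310 − 8q_{Kora} − q_{Pike} = 0 ⇒ q_{Kora} = 38.75 − 0.125q_{Pike}.
The reaction-function slope is −0.125, so a 48-unit rise in q_{Pike} moves q_{Kora} by −0.125 × 48 = −6. Kora's best response falls — the actions are strategic substitutes.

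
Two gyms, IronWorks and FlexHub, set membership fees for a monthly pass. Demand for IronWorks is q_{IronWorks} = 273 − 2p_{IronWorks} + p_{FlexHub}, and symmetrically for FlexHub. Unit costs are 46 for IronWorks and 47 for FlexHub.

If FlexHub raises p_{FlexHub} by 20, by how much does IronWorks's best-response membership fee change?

IronWorks's profit: π = (p_{IronWorks} − 46)(273 − 2p_{IronWorks} + p_{FlexHub}).
∂π/∂p_{IronWorks} = 365 − 4p_{IronWorks} + p_{FlexHub} = 0 ⇒ p_{IronWorks} = 91.25 + 0.25p_{FlexHub}.
The reaction-function slope is 0.25, so a 20-unit rise in p_{FlexHub} moves p_{IronWorks} by 0.25 × 20 = 5. IronWorks's best response rises — the actions are strategic complements.

5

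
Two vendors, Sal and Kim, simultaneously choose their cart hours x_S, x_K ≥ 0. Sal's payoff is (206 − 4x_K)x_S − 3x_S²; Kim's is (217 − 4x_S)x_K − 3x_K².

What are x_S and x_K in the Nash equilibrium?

Expanding Sal's payoff: 206x_S − 4x_Kx_S − 3x_S².
∂π/∂x_S = 206 − 4x_K − 6x_S = 0, so x_S = 103/3 − (2/3)x_K.
Likewise for Kim: x_K = 217/6 − (2/3)x_S.
Solving the two reaction functions simultaneously: (1 − (−2/3)(−2/3))x_S = 103/3 − (2/3)·(217/6), so (5/9)x_S = 92/9 and x_S = 18.4.
Then x_K = 217/6 − (2/3)·18.4 = 23.9.

18.4, 23.9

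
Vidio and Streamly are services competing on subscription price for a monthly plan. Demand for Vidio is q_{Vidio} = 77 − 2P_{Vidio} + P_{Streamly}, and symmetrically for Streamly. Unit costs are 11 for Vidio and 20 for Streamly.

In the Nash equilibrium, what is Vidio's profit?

1076.48

Vidio's profit: π = (P_{Vidio} − 11)(77 − 2P_{Vidio} + P_{Streamly}).
∂π/∂P_{Vidio} = 99 − 4P_{Vidio} + P_{Streamly} = 0 ⇒ P_{Vidio} = 24.75 + 0.25P_{Streamly}.
Similarly P_{Streamly} = 29.25 + 0.25P_{Vidio}.
Substituting the second reaction function into the first: P_{Vidio} = 24.75 + 0.25(29.25 + 0.25P_{Vidio}), which gives 0.9375P_{Vidio} = 32.0625 ⇒ P_{Vidio} = 34.2.
Then P_{Streamly} = 29.25 + 0.25·34.2 = 37.8.
q_{Vidio} = 77 − 2·34.2 + 37.8 = 46.4.
Profit = (34.2 − 11)·46.4 = 1076.48.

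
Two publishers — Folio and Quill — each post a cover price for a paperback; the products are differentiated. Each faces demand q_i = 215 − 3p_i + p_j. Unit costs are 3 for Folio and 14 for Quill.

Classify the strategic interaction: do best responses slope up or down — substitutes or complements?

strategic complements

Folio's profit: π = (p_{Folio} − 3)(215 − 3p_{Folio} + p_{Quill}).
∂π/∂p_{Folio} = 224 − 6p_{Folio} + p_{Quill} = 0 ⇒ p_{Folio} = 112/3 + (1/6)p_{Quill}.
The best-response slope dp_{Folio}/dp_{Quill} = 1/6 > 0: the reaction function is upward-sloping, so the choices are strategic complements.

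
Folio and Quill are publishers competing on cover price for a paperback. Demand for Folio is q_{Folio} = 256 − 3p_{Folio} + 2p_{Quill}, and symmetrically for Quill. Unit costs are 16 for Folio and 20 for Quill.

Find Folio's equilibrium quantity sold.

182.25

Folio's profit: π = (p_{Folio} − 16)(256 − 3p_{Folio} + 2p_{Quill}).
∂π/∂p_{Folio} = 304 − 6p_{Folio} + 2p_{Quill} = 0 ⇒ p_{Folio} = 152/3 + (1/3)p_{Quill}.
Similarly p_{Quill} = 158/3 + (1/3)p_{Folio}.
Plugging p_{Quill} into Folio's best response: p_{Folio} = 152/3 + (1/3)(158/3 + (1/3)p_{Folio}) ⇒ (8/9)p_{Folio} = 614/9, so p_{Folio} = 76.75.
Then p_{Quill} = 158/3 + (1/3)·76.75 = 78.25.
q_{Folio} = 256 − 3·76.75 + 2·78.25 = 182.25.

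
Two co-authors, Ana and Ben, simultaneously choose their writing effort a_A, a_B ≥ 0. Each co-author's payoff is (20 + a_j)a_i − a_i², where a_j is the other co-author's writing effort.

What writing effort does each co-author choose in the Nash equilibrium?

20

Ana's payoff is (20 + a_B)a_A − a_A².
∂π/∂a_A = 20 + a_B − 2a_A = 0, so a_A = 10 + 0.5a_B.
The game is symmetric, so in equilibrium a_B = a_A: the reaction function gives 0.5a_A = 10, hence a_A = 20.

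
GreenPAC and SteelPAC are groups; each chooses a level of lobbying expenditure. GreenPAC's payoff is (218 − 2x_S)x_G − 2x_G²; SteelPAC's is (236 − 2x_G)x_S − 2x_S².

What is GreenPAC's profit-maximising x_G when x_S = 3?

Expanding GreenPAC's payoff: 218x_G − 2x_Sx_G − 2x_G².
∂π/∂x_G = 218 − 2x_S − 4x_G = 0, so x_G = 54.5 − 0.5x_S.
At x_S = 3: x_G = 54.5 − 0.5·3 = 53.

53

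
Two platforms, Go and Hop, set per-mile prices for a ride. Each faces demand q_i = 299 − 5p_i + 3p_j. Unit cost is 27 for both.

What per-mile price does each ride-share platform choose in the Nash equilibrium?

Go's profit: π = (p_{Go} − 27)(299 − 5p_{Go} + 3p_{Hop}).
∂π/∂p_{Go} = 434 − 10p_{Go} + 3p_{Hop} = 0 ⇒ p_{Go} = 43.4 + 0.3p_{Hop}.
Setting p_{Go} = p_{Hop} in the reaction function: p_{Go} = 43.4 + 0.3p_{Go}, so p_{Go} = 43.4 / 0.7 = 62.

62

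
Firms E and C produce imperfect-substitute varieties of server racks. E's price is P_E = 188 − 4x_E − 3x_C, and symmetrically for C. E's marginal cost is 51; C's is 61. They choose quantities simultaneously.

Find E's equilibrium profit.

Firm E's profit: π = x_E(188 − 4x_E − 3x_C) − 51x_E.
∂π/∂x_E = 137 − 8x_E − 3x_C = 0 ⇒ x_E = 17.125 − 0.375x_C.
Similarly x_C = 15.875 − 0.375x_E.
Solving the two reaction functions simultaneously: (1 − (−0.375)(−0.375))x_E = 17.125 − 0.375·15.875, so (55/64)x_E = 715/64 and x_E = 13.
Then x_C = 15.875 − 0.375·13 = 11.
P_E = 188 − 4·13 − 3·11 = 103.
Profit = (103 − 51)·13 = 676.

676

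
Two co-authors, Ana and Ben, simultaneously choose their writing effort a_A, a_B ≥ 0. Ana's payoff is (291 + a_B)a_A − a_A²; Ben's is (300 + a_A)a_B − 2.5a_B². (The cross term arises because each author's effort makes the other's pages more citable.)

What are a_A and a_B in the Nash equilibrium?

195, 99

Expanding Ana's payoff: 291a_A + a_Ba_A − a_A².
∂π/∂a_A = 291 + a_B − 2a_A = 0, so a_A = 145.5 + 0.5a_B.
Likewise for Ben: a_B = 60 + 0.2a_A.
Plugging a_B into Ana's best response: a_A = 145.5 + 0.5(60 + 0.2a_A) ⇒ 0.9a_A = 175.5, so a_A = 195.
Then a_B = 60 + 0.2·195 = 99.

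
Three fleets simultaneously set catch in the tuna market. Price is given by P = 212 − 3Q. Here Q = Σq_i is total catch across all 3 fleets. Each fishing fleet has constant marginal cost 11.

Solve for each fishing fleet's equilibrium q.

16.75

A representative fishing fleet's profit is π_i = q_i(212 − 3Q) − 11q_i, with Q = q_i + Σ_{j≠i} q_j.
First-order condition: 201 − 6q_i − 3Σ_{j≠i} q_j = 0.
Imposing symmetry (q_j = q for all j) turns Σ_{j≠i} q_j into 2q, so 201 = 12q and q = 16.75.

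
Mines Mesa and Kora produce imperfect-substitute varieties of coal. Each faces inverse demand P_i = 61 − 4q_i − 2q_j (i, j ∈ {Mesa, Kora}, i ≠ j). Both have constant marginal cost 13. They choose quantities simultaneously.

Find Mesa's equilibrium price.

32.2

Mine Mesa's profit: π = q_{Mesa}(61 − 4q_{Mesa} − 2q_{Kora}) − 13q_{Mesa}.
∂π/∂q_{Mesa} = 48 − 8q_{Mesa} − 2q_{Kora} = 0 ⇒ q_{Mesa} = 6 − 0.25q_{Kora}.
The game is symmetric, so in equilibrium q_{Kora} = q_{Mesa}: the reaction function gives 1.25q_{Mesa} = 6, hence q_{Mesa} = 4.8.
P_{Mesa} = 61 − 4·4.8 − 2·4.8 = 32.2.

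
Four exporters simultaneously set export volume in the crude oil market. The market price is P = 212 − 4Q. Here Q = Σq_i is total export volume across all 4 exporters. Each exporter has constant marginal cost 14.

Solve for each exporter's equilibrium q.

A representative exporter's profit is π_i = q_i(212 − 4Q) − 14q_i, with Q = q_i + Σ_{j≠i} q_j.
First-order condition: 198 − 8q_i − 4Σ_{j≠i} q_j = 0.
In a symmetric equilibrium every exporter chooses the same q, so Σ_{j≠i} q_j = 3q. The condition becomes 198 − 20q = 0, giving q = 198/20 = 9.9.

9.9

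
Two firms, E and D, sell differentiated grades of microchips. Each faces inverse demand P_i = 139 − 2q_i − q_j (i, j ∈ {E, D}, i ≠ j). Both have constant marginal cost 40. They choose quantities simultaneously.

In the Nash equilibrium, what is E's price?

Firm E's profit: π = q_E(139 − 2q_E − q_D) − 40q_E.
∂π/∂q_E = 99 − 4q_E − q_D = 0 ⇒ q_E = 24.75 − 0.25q_D.
By symmetry q_D = q_E; substituting into the reaction function, 1.25q_E = 24.75 and q_E = 19.8.
P_E = 139 − 2·19.8 − 19.8 = 79.6.

79.6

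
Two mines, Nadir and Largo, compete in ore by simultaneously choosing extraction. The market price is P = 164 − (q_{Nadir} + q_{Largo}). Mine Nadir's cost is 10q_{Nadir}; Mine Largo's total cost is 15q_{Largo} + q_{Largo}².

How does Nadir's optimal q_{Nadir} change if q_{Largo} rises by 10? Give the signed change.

Mine Nadir's profit: π = q_{Nadir}(164 − (q_{Nadir} + q_{Largo})) − 10q_{Nadir}.
∂π/∂q_{Nadir} = 154 − 2q_{Nadir} − q_{Largo} = 0, so q_{Nadir} = 77 − 0.5q_{Largo}.
The reaction-function slope is −0.5, so a 10-unit rise in q_{Largo} moves q_{Nadir} by −0.5 × 10 = −5. Nadir's best response falls — the actions are strategic substitutes.

-5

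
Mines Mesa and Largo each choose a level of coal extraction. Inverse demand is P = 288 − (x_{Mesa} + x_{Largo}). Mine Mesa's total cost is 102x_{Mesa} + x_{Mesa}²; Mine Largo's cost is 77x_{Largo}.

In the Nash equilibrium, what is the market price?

Mine Mesa's profit: π = x_{Mesa}(288 − (x_{Mesa} + x_{Largo})) − 102x_{Mesa} − x_{Mesa}².
∂π/∂x_{Mesa} = 186 − 4x_{Mesa} − x_{Largo} = 0, so x_{Mesa} = 46.5 − 0.25x_{Largo}.
For Largo: ∂π/∂x_{Largo} = 211 − 2x_{Largo} − x_{Mesa} = 0 ⇒ x_{Largo} = 105.5 − 0.5x_{Mesa}.
Plugging x_{Largo} into Mesa's best response: x_{Mesa} = 46.5 − 0.25(105.5 − 0.5x_{Mesa}) ⇒ 0.875x_{Mesa} = 20.125, so x_{Mesa} = 23.
Then x_{Largo} = 105.5 − 0.5·23 = 94.
Equilibrium price: P = 288 − 117 = 171.

171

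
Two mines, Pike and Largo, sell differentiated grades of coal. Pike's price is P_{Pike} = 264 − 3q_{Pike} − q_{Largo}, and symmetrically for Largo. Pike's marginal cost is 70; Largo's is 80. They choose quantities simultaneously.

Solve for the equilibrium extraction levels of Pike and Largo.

Mine Pike's profit: π = q_{Pike}(264 − 3q_{Pike} − q_{Largo}) − 70q_{Pike}.
∂π/∂q_{Pike} = 194 − 6q_{Pike} − q_{Largo} = 0 ⇒ q_{Pike} = 97/3 − (1/6)q_{Largo}.
Similarly q_{Largo} = 92/3 − (1/6)q_{Pike}.
Plugging q_{Largo} into Pike's best response: q_{Pike} = 97/3 − (1/6)(92/3 − (1/6)q_{Pike}) ⇒ (35/36)q_{Pike} = 245/9, so q_{Pike} = 28.
Then q_{Largo} = 92/3 − (1/6)·28 = 26.

28, 26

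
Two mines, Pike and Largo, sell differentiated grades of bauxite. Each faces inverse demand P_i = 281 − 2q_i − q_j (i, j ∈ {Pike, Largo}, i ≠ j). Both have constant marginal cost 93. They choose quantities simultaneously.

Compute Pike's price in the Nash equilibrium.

168.2

Mine Pike's profit: π = q_{Pike}(281 − 2q_{Pike} − q_{Largo}) − 93q_{Pike}.
∂π/∂q_{Pike} = 188 − 4q_{Pike} − q_{Largo} = 0 ⇒ q_{Pike} = 47 − 0.25q_{Largo}.
The game is symmetric, so in equilibrium q_{Largo} = q_{Pike}: the reaction function gives 1.25q_{Pike} = 47, hence q_{Pike} = 37.6.
P_{Pike} = 281 − 2·37.6 − 37.6 = 168.2.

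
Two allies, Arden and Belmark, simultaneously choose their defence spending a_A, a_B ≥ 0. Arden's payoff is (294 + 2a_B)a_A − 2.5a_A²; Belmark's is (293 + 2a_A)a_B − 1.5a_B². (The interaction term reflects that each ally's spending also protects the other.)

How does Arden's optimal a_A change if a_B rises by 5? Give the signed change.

Expanding Arden's payoff: 294a_A + 2a_Ba_A − 2.5a_A².
∂π/∂a_A = 294 + 2a_B − 5a_A = 0, so a_A = 58.8 + 0.4a_B.
The reaction-function slope is 0.4, so a 5-unit rise in a_B moves a_A by 0.4 × 5 = 2. Arden's best response rises — the actions are strategic complements.

2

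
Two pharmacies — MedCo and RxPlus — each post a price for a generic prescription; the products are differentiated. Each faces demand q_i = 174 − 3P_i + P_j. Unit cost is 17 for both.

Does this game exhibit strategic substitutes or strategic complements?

strategic complements

MedCo's profit: π = (P_{MedCo} − 17)(174 − 3P_{MedCo} + P_{RxPlus}).
∂π/∂P_{MedCo} = 225 − 6P_{MedCo} + P_{RxPlus} = 0 ⇒ P_{MedCo} = 37.5 + (1/6)P_{RxPlus}.
The best-response slope dP_{MedCo}/dP_{RxPlus} = 1/6 > 0: the reaction function is upward-sloping, so the choices are strategic complements.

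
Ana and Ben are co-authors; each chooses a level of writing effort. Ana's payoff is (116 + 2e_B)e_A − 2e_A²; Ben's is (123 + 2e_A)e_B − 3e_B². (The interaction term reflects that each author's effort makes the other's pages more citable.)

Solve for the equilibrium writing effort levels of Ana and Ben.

Expanding Ana's payoff: 116e_A + 2e_Be_A − 2e_A².
∂π/∂e_A = 116 + 2e_B − 4e_A = 0, so e_A = 29 + 0.5e_B.
Likewise for Ben: e_B = 20.5 + (1/3)e_A.
Plugging e_B into Ana's best response: e_A = 29 + 0.5(20.5 + (1/3)e_A) ⇒ (5/6)e_A = 39.25, so e_A = 47.1.
Then e_B = 20.5 + (1/3)·47.1 = 36.2.

47.1, 36.2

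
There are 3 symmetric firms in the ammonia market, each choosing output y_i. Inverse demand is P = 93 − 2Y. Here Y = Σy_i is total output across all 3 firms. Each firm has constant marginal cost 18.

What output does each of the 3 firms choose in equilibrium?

9.375

A representative firm's profit is π_i = y_i(93 − 2Y) − 18y_i, with Y = y_i + Σ_{j≠i} y_j.
First-order condition: 75 − 4y_i − 2Σ_{j≠i} y_j = 0.
In a symmetric equilibrium every firm chooses the same y, so Σ_{j≠i} y_j = 2y. The condition becomes 75 − 8y = 0, giving y = 75/8 = 9.375.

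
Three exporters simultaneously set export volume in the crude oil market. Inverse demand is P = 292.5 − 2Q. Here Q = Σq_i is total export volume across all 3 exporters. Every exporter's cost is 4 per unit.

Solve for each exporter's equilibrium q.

A representative exporter's profit is π_i = q_i(292.5 − 2Q) − 4q_i, with Q = q_i + Σ_{j≠i} q_j.
First-order condition: 288.5 − 4q_i − 2Σ_{j≠i} q_j = 0.
In a symmetric equilibrium every exporter chooses the same q, so Σ_{j≠i} q_j = 2q. The condition becomes 288.5 − 8q = 0, giving q = 288.5/8 = 36.0625.

36.0625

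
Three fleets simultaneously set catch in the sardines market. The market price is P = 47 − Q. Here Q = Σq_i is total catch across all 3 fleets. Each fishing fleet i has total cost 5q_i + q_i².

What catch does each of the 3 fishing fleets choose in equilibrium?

A representative fishing fleet's profit is π_i = q_i(47 − Q) − 5q_i − q_i², with Q = q_i + Σ_{j≠i} q_j.
First-order condition: 42 − 4q_i − Σ_{j≠i} q_j = 0.
Imposing symmetry (q_j = q for all j) turns Σ_{j≠i} q_j into 2q, so 42 = 6q and q = 7.

7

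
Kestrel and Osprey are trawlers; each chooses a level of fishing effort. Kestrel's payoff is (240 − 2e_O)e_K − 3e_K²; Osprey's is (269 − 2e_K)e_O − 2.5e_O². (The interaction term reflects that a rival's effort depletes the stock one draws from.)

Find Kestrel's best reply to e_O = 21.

Expanding Kestrel's payoff: 240e_K − 2e_Oe_K − 3e_K².
∂π/∂e_K = 240 − 2e_O − 6e_K = 0, so e_K = 40 − (1/3)e_O.
At e_O = 21: e_K = 40 − (1/3)·21 = 33.

33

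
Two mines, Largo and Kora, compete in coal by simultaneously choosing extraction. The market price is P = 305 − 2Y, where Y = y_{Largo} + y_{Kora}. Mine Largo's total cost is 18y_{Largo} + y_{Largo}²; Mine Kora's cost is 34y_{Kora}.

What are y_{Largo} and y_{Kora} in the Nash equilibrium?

Mine Largo's profit: π = y_{Largo}(305 − 2(y_{Largo} + y_{Kora})) − 18y_{Largo} − y_{Largo}².
∂π/∂y_{Largo} = 287 − 6y_{Largo} − 2y_{Kora} = 0, so y_{Largo} = 287/6 − (1/3)y_{Kora}.
For Kora: ∂π/∂y_{Kora} = 271 − 4y_{Kora} − 2y_{Largo} = 0 ⇒ y_{Kora} = 67.75 − 0.5y_{Largo}.
Substituting the second reaction function into the first: y_{Largo} = 287/6 − (1/3)(67.75 − 0.5y_{Largo}), which gives (5/6)y_{Largo} = 25.25 ⇒ y_{Largo} = 30.3.
Then y_{Kora} = 67.75 − 0.5·30.3 = 52.6.

30.3, 52.6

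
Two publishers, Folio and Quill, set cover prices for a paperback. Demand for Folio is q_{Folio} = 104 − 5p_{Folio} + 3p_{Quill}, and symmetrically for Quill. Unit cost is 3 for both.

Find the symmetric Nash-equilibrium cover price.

Folio's profit: π = (p_{Folio} − 3)(104 − 5p_{Folio} + 3p_{Quill}).
∂π/∂p_{Folio} = 119 − 10p_{Folio} + 3p_{Quill} = 0 ⇒ p_{Folio} = 11.9 + 0.3p_{Quill}.
By symmetry p_{Quill} = p_{Folio}; substituting into the reaction function, 0.7p_{Folio} = 11.9 and p_{Folio} = 17.

17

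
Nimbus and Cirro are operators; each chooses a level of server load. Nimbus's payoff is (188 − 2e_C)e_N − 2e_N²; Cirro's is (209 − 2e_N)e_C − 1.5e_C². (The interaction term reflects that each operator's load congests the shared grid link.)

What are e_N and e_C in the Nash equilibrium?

18.25, 57.5

Expanding Nimbus's payoff: 188e_N − 2e_Ce_N − 2e_N².
∂π/∂e_N = 188 − 2e_C − 4e_N = 0, so e_N = 47 − 0.5e_C.
Likewise for Cirro: e_C = 209/3 − (2/3)e_N.
Substituting the second reaction function into the first: e_N = 47 − 0.5(209/3 − (2/3)e_N), which gives (2/3)e_N = 73/6 ⇒ e_N = 18.25.
Then e_C = 209/3 − (2/3)·18.25 = 57.5.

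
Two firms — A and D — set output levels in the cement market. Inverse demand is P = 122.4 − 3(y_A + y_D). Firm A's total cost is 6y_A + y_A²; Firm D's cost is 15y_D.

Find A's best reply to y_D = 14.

Firm A's profit: π = y_A(122.4 − 3(y_A + y_D)) − 6y_A − y_A².
∂π/∂y_A = 116.4 − 8y_A − 3y_D = 0, so y_A = 14.55 − 0.375y_D.
At y_D = 14: y_A = 14.55 − 0.375·14 = 9.3.

9.3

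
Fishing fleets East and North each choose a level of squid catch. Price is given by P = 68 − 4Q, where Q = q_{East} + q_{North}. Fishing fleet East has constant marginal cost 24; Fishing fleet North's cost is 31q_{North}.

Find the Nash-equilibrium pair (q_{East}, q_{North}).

4.25, 2.5

Fishing fleet East's profit: π = q_{East}(68 − 4(q_{East} + q_{North})) − 24q_{East}.
∂π/∂q_{East} = 44 − 8q_{East} − 4q_{North} = 0, so q_{East} = 5.5 − 0.5q_{North}.
By the same steps for North: q_{North} = 4.625 − 0.5q_{East}.
Solving the two reaction functions simultaneously: (1 − (−0.5)(−0.5))q_{East} = 5.5 − 0.5·4.625, so 0.75q_{East} = 3.1875 and q_{East} = 4.25.
Then q_{North} = 4.625 − 0.5·4.25 = 2.5.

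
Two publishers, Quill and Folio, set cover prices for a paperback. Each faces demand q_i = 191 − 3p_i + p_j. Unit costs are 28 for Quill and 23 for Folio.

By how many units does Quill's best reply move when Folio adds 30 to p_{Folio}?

5

Quill's profit: π = (p_{Quill} − 28)(191 − 3p_{Quill} + p_{Folio}).
∂π/∂p_{Quill} = 275 − 6p_{Quill} + p_{Folio} = 0 ⇒ p_{Quill} = 275/6 + (1/6)p_{Folio}.
The reaction-function slope is 1/6, so a 30-unit rise in p_{Folio} moves p_{Quill} by 1/6 × 30 = 5. Quill's best response rises — the actions are strategic complements.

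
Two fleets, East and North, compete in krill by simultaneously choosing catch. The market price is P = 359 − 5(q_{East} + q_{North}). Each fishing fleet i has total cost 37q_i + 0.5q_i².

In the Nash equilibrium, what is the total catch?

40.25

Fishing fleet East's profit: π = q_{East}(359 − 5(q_{East} + q_{North})) − 37q_{East} − 0.5q_{East}².
∂π/∂q_{East} = 322 − 11q_{East} − 5q_{North} = 0, so q_{East} = 322/11 − (5/11)q_{North}.
By symmetry q_{North} = q_{East}; substituting into the reaction function, (16/11)q_{East} = 322/11 and q_{East} = 20.125.
Total catch: 20.125 + 20.125 = 40.25.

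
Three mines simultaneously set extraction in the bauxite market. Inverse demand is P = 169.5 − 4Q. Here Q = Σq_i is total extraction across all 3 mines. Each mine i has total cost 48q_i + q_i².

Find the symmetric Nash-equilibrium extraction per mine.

A representative mine's profit is π_i = q_i(169.5 − 4Q) − 48q_i − q_i², with Q = q_i + Σ_{j≠i} q_j.
First-order condition: 121.5 − 10q_i − 4Σ_{j≠i} q_j = 0.
In a symmetric equilibrium every mine chooses the same q, so Σ_{j≠i} q_j = 2q. The condition becomes 121.5 − 18q = 0, giving q = 121.5/18 = 6.75.

6.75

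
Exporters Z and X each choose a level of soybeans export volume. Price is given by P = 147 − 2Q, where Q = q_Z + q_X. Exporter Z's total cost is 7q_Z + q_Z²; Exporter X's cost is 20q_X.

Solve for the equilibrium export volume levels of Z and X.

15.3, 24.1

Exporter Z's profit: π = q_Z(147 − 2(q_Z + q_X)) − 7q_Z − q_Z².
∂π/∂q_Z = 140 − 6q_Z − 2q_X = 0, so q_Z = 70/3 − (1/3)q_X.
For X: ∂π/∂q_X = 127 − 4q_X − 2q_Z = 0 ⇒ q_X = 31.75 − 0.5q_Z.
Plugging q_X into Z's best response: q_Z = 70/3 − (1/3)(31.75 − 0.5q_Z) ⇒ (5/6)q_Z = 12.75, so q_Z = 15.3.
Then q_X = 31.75 − 0.5·15.3 = 24.1.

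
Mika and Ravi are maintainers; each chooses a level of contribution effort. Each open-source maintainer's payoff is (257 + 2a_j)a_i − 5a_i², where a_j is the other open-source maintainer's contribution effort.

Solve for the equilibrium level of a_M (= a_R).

Mika's payoff is (257 + 2a_R)a_M − 5a_M².
∂π/∂a_M = 257 + 2a_R − 10a_M = 0, so a_M = 25.7 + 0.2a_R.
By symmetry a_R = a_M; substituting into the reaction function, 0.8a_M = 25.7 and a_M = 32.125.

32.125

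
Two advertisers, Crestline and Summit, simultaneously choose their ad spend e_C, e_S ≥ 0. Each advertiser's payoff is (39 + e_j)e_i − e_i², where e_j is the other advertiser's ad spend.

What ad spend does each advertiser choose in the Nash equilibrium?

Crestline's payoff is (39 + e_S)e_C − e_C².
∂π/∂e_C = 39 + e_S − 2e_C = 0, so e_C = 19.5 + 0.5e_S.
Setting e_C = e_S in the reaction function: e_C = 19.5 + 0.5e_C, so e_C = 19.5 / 0.5 = 39.

39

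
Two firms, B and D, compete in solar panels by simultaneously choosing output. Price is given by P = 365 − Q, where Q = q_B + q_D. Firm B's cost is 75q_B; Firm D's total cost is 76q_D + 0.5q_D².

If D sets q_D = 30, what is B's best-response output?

Firm B's profit: π = q_B(365 − (q_B + q_D)) − 75q_B.
∂π/∂q_B = 290 − 2q_B − q_D = 0, so q_B = 145 − 0.5q_D.
At q_D = 30: q_B = 145 − 0.5·30 = 130.

130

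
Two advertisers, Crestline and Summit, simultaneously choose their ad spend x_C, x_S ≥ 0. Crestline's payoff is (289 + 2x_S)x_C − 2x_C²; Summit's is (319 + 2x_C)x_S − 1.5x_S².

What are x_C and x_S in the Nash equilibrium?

188.125, 231.75

Expanding Crestline's payoff: 289x_C + 2x_Sx_C − 2x_C².
∂π/∂x_C = 289 + 2x_S − 4x_C = 0, so x_C = 72.25 + 0.5x_S.
Likewise for Summit: x_S = 319/3 + (2/3)x_C.
Plugging x_S into Crestline's best response: x_C = 72.25 + 0.5(319/3 + (2/3)x_C) ⇒ (2/3)x_C = 1505/12, so x_C = 188.125.
Then x_S = 319/3 + (2/3)·188.125 = 231.75.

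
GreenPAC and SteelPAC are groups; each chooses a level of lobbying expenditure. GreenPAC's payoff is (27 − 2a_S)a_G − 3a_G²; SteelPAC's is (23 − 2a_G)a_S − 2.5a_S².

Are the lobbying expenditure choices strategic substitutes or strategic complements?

Expanding GreenPAC's payoff: 27a_G − 2a_Sa_G − 3a_G².
∂π/∂a_G = 27 − 2a_S − 6a_G = 0, so a_G = 4.5 − (1/3)a_S.
The best-response slope da_G/da_S = −1/3 < 0: the reaction function is downward-sloping, so the choices are strategic substitutes.

strategic substitutes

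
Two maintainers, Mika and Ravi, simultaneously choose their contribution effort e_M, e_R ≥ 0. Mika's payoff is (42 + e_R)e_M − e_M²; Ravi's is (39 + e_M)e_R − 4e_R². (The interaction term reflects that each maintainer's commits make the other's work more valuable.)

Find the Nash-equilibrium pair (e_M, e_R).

Expanding Mika's payoff: 42e_M + e_Re_M − e_M².
∂π/∂e_M = 42 + e_R − 2e_M = 0, so e_M = 21 + 0.5e_R.
Likewise for Ravi: e_R = 4.875 + 0.125e_M.
Substituting the second reaction function into the first: e_M = 21 + 0.5(4.875 + 0.125e_M), which gives 0.9375e_M = 23.4375 ⇒ e_M = 25.
Then e_R = 4.875 + 0.125·25 = 8.

25, 8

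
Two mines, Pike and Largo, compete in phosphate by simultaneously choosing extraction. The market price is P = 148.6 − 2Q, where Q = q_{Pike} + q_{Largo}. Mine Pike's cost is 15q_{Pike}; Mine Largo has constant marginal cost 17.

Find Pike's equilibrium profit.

Mine Pike's profit: π = q_{Pike}(148.6 − 2(q_{Pike} + q_{Largo})) − 15q_{Pike}.
∂π/∂q_{Pike} = 133.6 − 4q_{Pike} − 2q_{Largo} = 0, so q_{Pike} = 33.4 − 0.5q_{Largo}.
By the same steps for Largo: q_{Largo} = 32.9 − 0.5q_{Pike}.
Solving the two reaction functions simultaneously: (1 − (−0.5)(−0.5))q_{Pike} = 33.4 − 0.5·32.9, so 0.75q_{Pike} = 16.95 and q_{Pike} = 22.6.
Then q_{Largo} = 32.9 − 0.5·22.6 = 21.6.
Price P = 148.6 − 2·44.2 = 60.2.
Pike's profit: (60.2 − 15)·22.6 = 1021.52.

1021.52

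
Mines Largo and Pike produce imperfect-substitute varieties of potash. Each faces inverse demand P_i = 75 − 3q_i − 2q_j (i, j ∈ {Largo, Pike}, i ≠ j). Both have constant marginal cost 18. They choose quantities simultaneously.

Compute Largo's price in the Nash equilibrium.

Mine Largo's profit: π = q_{Largo}(75 − 3q_{Largo} − 2q_{Pike}) − 18q_{Largo}.
∂π/∂q_{Largo} = 57 − 6q_{Largo} − 2q_{Pike} = 0 ⇒ q_{Largo} = 9.5 − (1/3)q_{Pike}.
The game is symmetric, so in equilibrium q_{Pike} = q_{Largo}: the reaction function gives (4/3)q_{Largo} = 9.5, hence q_{Largo} = 7.125.
P_{Largo} = 75 − 3·7.125 − 2·7.125 = 39.375.

39.375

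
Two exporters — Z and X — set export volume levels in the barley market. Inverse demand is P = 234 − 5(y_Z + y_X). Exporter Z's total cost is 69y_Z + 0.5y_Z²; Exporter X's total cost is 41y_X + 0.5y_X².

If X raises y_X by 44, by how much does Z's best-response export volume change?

-20

Exporter Z's profit: π = y_Z(234 − 5(y_Z + y_X)) − 69y_Z − 0.5y_Z².
∂π/∂y_Z = 165 − 11y_Z − 5y_X = 0, so y_Z = 15 − (5/11)y_X.
The reaction-function slope is −5/11, so a 44-unit rise in y_X moves y_Z by −5/11 × 44 = −20. Z's best response falls — the actions are strategic substitutes.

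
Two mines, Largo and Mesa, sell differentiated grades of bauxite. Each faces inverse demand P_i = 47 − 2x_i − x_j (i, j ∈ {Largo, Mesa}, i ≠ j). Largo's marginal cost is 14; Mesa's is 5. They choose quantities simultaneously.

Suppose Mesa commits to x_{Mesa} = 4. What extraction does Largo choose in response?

Mine Largo's profit: π = x_{Largo}(47 − 2x_{Largo} − x_{Mesa}) − 14x_{Largo}.
∂π/∂x_{Largo} = 33 − 4x_{Largo} − x_{Mesa} = 0 ⇒ x_{Largo} = 8.25 − 0.25x_{Mesa}.
At x_{Mesa} = 4: x_{Largo} = 8.25 − 0.25·4 = 7.25.

7.25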